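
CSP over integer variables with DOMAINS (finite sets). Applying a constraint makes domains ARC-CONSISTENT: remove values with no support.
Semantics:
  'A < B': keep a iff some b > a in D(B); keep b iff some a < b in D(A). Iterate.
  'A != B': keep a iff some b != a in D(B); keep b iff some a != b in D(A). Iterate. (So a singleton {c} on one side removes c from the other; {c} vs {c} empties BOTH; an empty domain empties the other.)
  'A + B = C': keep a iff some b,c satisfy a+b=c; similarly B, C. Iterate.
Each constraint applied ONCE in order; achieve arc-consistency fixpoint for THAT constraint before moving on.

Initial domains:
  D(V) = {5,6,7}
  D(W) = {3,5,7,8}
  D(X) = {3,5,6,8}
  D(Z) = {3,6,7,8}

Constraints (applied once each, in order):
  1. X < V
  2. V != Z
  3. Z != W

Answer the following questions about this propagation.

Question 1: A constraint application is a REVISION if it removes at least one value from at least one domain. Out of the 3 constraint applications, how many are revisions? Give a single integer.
Answer: 1

Derivation:
Constraint 1 (X < V) on D(X)={3,5,6,8} D(V)={5,6,7}: X {3,5,6,8}->{3,5,6} => REVISION
Constraint 2 (V != Z) on D(V)={5,6,7} D(Z)={3,6,7,8}: no change => not a revision
Constraint 3 (Z != W) on D(Z)={3,6,7,8} D(W)={3,5,7,8}: no change => not a revision
Total revisions = 1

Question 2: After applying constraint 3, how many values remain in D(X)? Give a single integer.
Constraint 1 (X < V) on D(X)={3,5,6,8} D(V)={5,6,7}: X {3,5,6,8}->{3,5,6}
Constraint 2 (V != Z) on D(V)={5,6,7} D(Z)={3,6,7,8}: no change
Constraint 3 (Z != W) on D(Z)={3,6,7,8} D(W)={3,5,7,8}: no change
So after constraint 3: D(X)={3,5,6}, size = 3

Answer: 3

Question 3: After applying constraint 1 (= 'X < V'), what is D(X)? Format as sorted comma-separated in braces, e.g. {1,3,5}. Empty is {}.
Constraint 1 (X < V) on D(X)={3,5,6,8} D(V)={5,6,7}: X {3,5,6,8}->{3,5,6}
So after constraint 1: D(X) = {3,5,6}

Answer: {3,5,6}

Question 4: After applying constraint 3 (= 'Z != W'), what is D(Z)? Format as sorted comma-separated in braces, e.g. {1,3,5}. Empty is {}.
Answer: {3,6,7,8}

Derivation:
Constraint 1 (X < V) on D(X)={3,5,6,8} D(V)={5,6,7}: X {3,5,6,8}->{3,5,6}
Constraint 2 (V != Z) on D(V)={5,6,7} D(Z)={3,6,7,8}: no change
Constraint 3 (Z != W) on D(Z)={3,6,7,8} D(W)={3,5,7,8}: no change
So after constraint 3: D(Z) = {3,6,7,8}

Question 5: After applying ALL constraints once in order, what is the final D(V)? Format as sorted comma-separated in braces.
Constraint 1 (X < V) on D(X)={3,5,6,8} D(V)={5,6,7}: X {3,5,6,8}->{3,5,6}
Constraint 2 (V != Z) on D(V)={5,6,7} D(Z)={3,6,7,8}: no change
Constraint 3 (Z != W) on D(Z)={3,6,7,8} D(W)={3,5,7,8}: no change
So after all 3 constraints: D(V) = {5,6,7}

Answer: {5,6,7}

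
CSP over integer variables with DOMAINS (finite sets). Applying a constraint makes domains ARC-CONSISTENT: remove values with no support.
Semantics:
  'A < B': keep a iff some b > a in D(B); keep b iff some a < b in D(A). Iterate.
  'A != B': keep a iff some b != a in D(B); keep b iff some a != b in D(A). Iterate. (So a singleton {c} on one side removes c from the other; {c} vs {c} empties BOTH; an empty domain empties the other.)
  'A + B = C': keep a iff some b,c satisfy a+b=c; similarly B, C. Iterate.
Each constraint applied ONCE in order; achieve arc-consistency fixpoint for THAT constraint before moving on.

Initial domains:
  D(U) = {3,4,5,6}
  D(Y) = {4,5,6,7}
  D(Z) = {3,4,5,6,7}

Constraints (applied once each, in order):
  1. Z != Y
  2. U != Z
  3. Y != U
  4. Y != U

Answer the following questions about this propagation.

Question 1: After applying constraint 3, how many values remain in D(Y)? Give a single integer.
Answer: 4

Derivation:
Constraint 1 (Z != Y) on D(Z)={3,4,5,6,7} D(Y)={4,5,6,7}: no change
Constraint 2 (U != Z) on D(U)={3,4,5,6} D(Z)={3,4,5,6,7}: no change
Constraint 3 (Y != U) on D(Y)={4,5,6,7} D(U)={3,4,5,6}: no change
So after constraint 3: D(Y)={4,5,6,7}, size = 4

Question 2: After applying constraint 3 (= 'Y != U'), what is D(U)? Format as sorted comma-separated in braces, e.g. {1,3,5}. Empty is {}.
Answer: {3,4,5,6}

Derivation:
Constraint 1 (Z != Y) on D(Z)={3,4,5,6,7} D(Y)={4,5,6,7}: no change
Constraint 2 (U != Z) on D(U)={3,4,5,6} D(Z)={3,4,5,6,7}: no change
Constraint 3 (Y != U) on D(Y)={4,5,6,7} D(U)={3,4,5,6}: no change
So after constraint 3: D(U) = {3,4,5,6}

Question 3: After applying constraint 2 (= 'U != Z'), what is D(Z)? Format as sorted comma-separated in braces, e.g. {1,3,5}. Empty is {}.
Answer: {3,4,5,6,7}

Derivation:
Constraint 1 (Z != Y) on D(Z)={3,4,5,6,7} D(Y)={4,5,6,7}: no change
Constraint 2 (U != Z) on D(U)={3,4,5,6} D(Z)={3,4,5,6,7}: no change
So after constraint 2: D(Z) = {3,4,5,6,7}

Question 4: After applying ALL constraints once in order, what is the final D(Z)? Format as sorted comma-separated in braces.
Answer: {3,4,5,6,7}

Derivation:
Constraint 1 (Z != Y) on D(Z)={3,4,5,6,7} D(Y)={4,5,6,7}: no change
Constraint 2 (U != Z) on D(U)={3,4,5,6} D(Z)={3,4,5,6,7}: no change
Constraint 3 (Y != U) on D(Y)={4,5,6,7} D(U)={3,4,5,6}: no change
Constraint 4 (Y != U) on D(Y)={4,5,6,7} D(U)={3,4,5,6}: no change
So after all 4 constraints: D(Z) = {3,4,5,6,7}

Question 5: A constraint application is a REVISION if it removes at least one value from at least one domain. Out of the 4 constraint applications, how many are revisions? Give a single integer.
Answer: 0

Derivation:
Constraint 1 (Z != Y) on D(Z)={3,4,5,6,7} D(Y)={4,5,6,7}: no change => not a revision
Constraint 2 (U != Z) on D(U)={3,4,5,6} D(Z)={3,4,5,6,7}: no change => not a revision
Constraint 3 (Y != U) on D(Y)={4,5,6,7} D(U)={3,4,5,6}: no change => not a revision
Constraint 4 (Y != U) on D(Y)={4,5,6,7} D(U)={3,4,5,6}: no change => not a revision
Total revisions = 0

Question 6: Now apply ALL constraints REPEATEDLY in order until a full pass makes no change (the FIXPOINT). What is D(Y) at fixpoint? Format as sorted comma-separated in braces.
Answer: {4,5,6,7}

Derivation:
pass 0 (initial): D(Y)={4,5,6,7}
pass 1: no change
Fixpoint after 1 passes: D(Y) = {4,5,6,7}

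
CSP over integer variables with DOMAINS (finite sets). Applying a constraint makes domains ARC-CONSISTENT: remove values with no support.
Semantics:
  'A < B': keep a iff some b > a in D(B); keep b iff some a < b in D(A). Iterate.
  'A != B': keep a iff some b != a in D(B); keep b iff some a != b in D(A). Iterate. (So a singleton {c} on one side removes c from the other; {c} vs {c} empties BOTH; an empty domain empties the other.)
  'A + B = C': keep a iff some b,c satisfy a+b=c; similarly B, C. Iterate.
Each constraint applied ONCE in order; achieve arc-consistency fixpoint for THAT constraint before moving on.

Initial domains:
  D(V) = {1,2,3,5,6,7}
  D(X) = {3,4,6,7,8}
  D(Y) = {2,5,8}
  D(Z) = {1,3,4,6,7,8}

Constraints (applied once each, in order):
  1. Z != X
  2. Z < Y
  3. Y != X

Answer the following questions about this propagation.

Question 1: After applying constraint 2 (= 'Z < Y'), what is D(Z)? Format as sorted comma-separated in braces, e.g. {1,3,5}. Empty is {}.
Constraint 1 (Z != X) on D(Z)={1,3,4,6,7,8} D(X)={3,4,6,7,8}: no change
Constraint 2 (Z < Y) on D(Z)={1,3,4,6,7,8} D(Y)={2,5,8}: Z {1,3,4,6,7,8}->{1,3,4,6,7}
So after constraint 2: D(Z) = {1,3,4,6,7}

Answer: {1,3,4,6,7}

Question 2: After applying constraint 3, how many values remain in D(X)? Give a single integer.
Constraint 1 (Z != X) on D(Z)={1,3,4,6,7,8} D(X)={3,4,6,7,8}: no change
Constraint 2 (Z < Y) on D(Z)={1,3,4,6,7,8} D(Y)={2,5,8}: Z {1,3,4,6,7,8}->{1,3,4,6,7}
Constraint 3 (Y != X) on D(Y)={2,5,8} D(X)={3,4,6,7,8}: no change
So after constraint 3: D(X)={3,4,6,7,8}, size = 5

Answer: 5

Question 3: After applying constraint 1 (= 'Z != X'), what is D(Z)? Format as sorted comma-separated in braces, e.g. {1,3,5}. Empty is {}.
Answer: {1,3,4,6,7,8}

Derivation:
Constraint 1 (Z != X) on D(Z)={1,3,4,6,7,8} D(X)={3,4,6,7,8}: no change
So after constraint 1: D(Z) = {1,3,4,6,7,8}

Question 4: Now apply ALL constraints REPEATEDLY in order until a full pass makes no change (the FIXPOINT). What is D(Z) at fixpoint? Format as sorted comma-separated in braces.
Answer: {1,3,4,6,7}

Derivation:
pass 0 (initial): D(Z)={1,3,4,6,7,8}
pass 1: Z {1,3,4,6,7,8}->{1,3,4,6,7}
pass 2: no change
Fixpoint after 2 passes: D(Z) = {1,3,4,6,7}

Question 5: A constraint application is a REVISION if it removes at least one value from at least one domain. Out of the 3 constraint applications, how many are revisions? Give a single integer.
Constraint 1 (Z != X) on D(Z)={1,3,4,6,7,8} D(X)={3,4,6,7,8}: no change => not a revision
Constraint 2 (Z < Y) on D(Z)={1,3,4,6,7,8} D(Y)={2,5,8}: Z {1,3,4,6,7,8}->{1,3,4,6,7} => REVISION
Constraint 3 (Y != X) on D(Y)={2,5,8} D(X)={3,4,6,7,8}: no change => not a revision
Total revisions = 1

Answer: 1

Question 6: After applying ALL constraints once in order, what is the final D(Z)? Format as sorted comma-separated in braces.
Constraint 1 (Z != X) on D(Z)={1,3,4,6,7,8} D(X)={3,4,6,7,8}: no change
Constraint 2 (Z < Y) on D(Z)={1,3,4,6,7,8} D(Y)={2,5,8}: Z {1,3,4,6,7,8}->{1,3,4,6,7}
Constraint 3 (Y != X) on D(Y)={2,5,8} D(X)={3,4,6,7,8}: no change
So after all 3 constraints: D(Z) = {1,3,4,6,7}

Answer: {1,3,4,6,7}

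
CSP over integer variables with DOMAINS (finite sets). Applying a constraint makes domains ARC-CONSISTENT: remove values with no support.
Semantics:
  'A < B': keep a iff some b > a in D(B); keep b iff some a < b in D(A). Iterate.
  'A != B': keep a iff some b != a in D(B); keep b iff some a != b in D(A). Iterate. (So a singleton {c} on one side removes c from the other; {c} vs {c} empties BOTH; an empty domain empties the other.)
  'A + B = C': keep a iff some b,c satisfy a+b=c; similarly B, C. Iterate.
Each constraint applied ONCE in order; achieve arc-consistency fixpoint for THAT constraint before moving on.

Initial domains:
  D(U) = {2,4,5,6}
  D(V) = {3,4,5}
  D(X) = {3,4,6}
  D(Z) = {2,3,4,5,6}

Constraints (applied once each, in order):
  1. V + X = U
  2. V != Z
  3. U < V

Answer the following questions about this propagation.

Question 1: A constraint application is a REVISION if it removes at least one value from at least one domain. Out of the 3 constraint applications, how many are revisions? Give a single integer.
Answer: 3

Derivation:
Constraint 1 (V + X = U) on D(V)={3,4,5} D(X)={3,4,6} D(U)={2,4,5,6}: V {3,4,5}->{3}; X {3,4,6}->{3}; U {2,4,5,6}->{6} => REVISION
Constraint 2 (V != Z) on D(V)={3} D(Z)={2,3,4,5,6}: Z {2,3,4,5,6}->{2,4,5,6} => REVISION
Constraint 3 (U < V) on D(U)={6} D(V)={3}: U {6}->{}; V {3}->{} => REVISION
Total revisions = 3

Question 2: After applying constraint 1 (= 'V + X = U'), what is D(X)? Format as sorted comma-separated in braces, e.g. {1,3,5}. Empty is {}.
Answer: {3}

Derivation:
Constraint 1 (V + X = U) on D(V)={3,4,5} D(X)={3,4,6} D(U)={2,4,5,6}: V {3,4,5}->{3}; X {3,4,6}->{3}; U {2,4,5,6}->{6}
So after constraint 1: D(X) = {3}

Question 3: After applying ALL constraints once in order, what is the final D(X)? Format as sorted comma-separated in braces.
Answer: {3}

Derivation:
Constraint 1 (V + X = U) on D(V)={3,4,5} D(X)={3,4,6} D(U)={2,4,5,6}: V {3,4,5}->{3}; X {3,4,6}->{3}; U {2,4,5,6}->{6}
Constraint 2 (V != Z) on D(V)={3} D(Z)={2,3,4,5,6}: Z {2,3,4,5,6}->{2,4,5,6}
Constraint 3 (U < V) on D(U)={6} D(V)={3}: U {6}->{}; V {3}->{}
So after all 3 constraints: D(X) = {3}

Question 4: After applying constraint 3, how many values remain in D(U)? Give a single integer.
Constraint 1 (V + X = U) on D(V)={3,4,5} D(X)={3,4,6} D(U)={2,4,5,6}: V {3,4,5}->{3}; X {3,4,6}->{3}; U {2,4,5,6}->{6}
Constraint 2 (V != Z) on D(V)={3} D(Z)={2,3,4,5,6}: Z {2,3,4,5,6}->{2,4,5,6}
Constraint 3 (U < V) on D(U)={6} D(V)={3}: U {6}->{}; V {3}->{}
So after constraint 3: D(U)={}, size = 0

Answer: 0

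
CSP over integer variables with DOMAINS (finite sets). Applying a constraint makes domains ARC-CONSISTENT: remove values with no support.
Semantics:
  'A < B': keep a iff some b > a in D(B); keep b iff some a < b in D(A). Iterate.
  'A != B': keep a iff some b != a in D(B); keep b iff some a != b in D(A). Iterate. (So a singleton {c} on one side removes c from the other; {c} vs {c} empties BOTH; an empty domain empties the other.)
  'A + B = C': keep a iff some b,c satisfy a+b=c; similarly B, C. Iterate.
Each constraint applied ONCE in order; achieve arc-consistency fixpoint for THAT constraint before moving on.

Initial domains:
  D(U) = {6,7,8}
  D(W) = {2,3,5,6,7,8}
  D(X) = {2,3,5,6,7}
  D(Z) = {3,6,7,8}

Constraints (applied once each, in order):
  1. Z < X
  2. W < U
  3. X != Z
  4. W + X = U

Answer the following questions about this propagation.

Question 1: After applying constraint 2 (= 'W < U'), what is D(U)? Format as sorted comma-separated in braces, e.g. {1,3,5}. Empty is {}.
Answer: {6,7,8}

Derivation:
Constraint 1 (Z < X) on D(Z)={3,6,7,8} D(X)={2,3,5,6,7}: Z {3,6,7,8}->{3,6}; X {2,3,5,6,7}->{5,6,7}
Constraint 2 (W < U) on D(W)={2,3,5,6,7,8} D(U)={6,7,8}: W {2,3,5,6,7,8}->{2,3,5,6,7}
So after constraint 2: D(U) = {6,7,8}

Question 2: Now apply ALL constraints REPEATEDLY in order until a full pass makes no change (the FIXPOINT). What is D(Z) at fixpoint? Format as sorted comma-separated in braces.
Answer: {3}

Derivation:
pass 0 (initial): D(Z)={3,6,7,8}
pass 1: U {6,7,8}->{7,8}; W {2,3,5,6,7,8}->{2,3}; X {2,3,5,6,7}->{5,6}; Z {3,6,7,8}->{3,6}
pass 2: Z {3,6}->{3}
pass 3: no change
Fixpoint after 3 passes: D(Z) = {3}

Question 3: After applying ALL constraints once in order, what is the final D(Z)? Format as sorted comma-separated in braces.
Answer: {3,6}

Derivation:
Constraint 1 (Z < X) on D(Z)={3,6,7,8} D(X)={2,3,5,6,7}: Z {3,6,7,8}->{3,6}; X {2,3,5,6,7}->{5,6,7}
Constraint 2 (W < U) on D(W)={2,3,5,6,7,8} D(U)={6,7,8}: W {2,3,5,6,7,8}->{2,3,5,6,7}
Constraint 3 (X != Z) on D(X)={5,6,7} D(Z)={3,6}: no change
Constraint 4 (W + X = U) on D(W)={2,3,5,6,7} D(X)={5,6,7} D(U)={6,7,8}: W {2,3,5,6,7}->{2,3}; X {5,6,7}->{5,6}; U {6,7,8}->{7,8}
So after all 4 constraints: D(Z) = {3,6}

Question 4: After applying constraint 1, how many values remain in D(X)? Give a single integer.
Answer: 3

Derivation:
Constraint 1 (Z < X) on D(Z)={3,6,7,8} D(X)={2,3,5,6,7}: Z {3,6,7,8}->{3,6}; X {2,3,5,6,7}->{5,6,7}
So after constraint 1: D(X)={5,6,7}, size = 3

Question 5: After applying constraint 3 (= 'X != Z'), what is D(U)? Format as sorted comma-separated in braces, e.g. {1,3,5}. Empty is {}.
Answer: {6,7,8}

Derivation:
Constraint 1 (Z < X) on D(Z)={3,6,7,8} D(X)={2,3,5,6,7}: Z {3,6,7,8}->{3,6}; X {2,3,5,6,7}->{5,6,7}
Constraint 2 (W < U) on D(W)={2,3,5,6,7,8} D(U)={6,7,8}: W {2,3,5,6,7,8}->{2,3,5,6,7}
Constraint 3 (X != Z) on D(X)={5,6,7} D(Z)={3,6}: no change
So after constraint 3: D(U) = {6,7,8}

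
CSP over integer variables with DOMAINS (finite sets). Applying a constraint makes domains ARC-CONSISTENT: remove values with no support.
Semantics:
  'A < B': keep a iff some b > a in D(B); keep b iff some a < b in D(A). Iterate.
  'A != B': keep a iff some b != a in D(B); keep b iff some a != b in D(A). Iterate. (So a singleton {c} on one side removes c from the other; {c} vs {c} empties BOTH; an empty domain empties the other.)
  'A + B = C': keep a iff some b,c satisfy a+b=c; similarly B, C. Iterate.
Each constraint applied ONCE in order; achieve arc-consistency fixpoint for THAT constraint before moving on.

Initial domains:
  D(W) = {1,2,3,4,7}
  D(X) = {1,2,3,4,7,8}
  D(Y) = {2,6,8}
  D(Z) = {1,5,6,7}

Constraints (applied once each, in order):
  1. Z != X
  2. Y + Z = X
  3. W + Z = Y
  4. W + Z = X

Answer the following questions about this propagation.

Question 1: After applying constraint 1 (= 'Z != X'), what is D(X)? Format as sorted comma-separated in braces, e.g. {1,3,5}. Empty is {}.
Constraint 1 (Z != X) on D(Z)={1,5,6,7} D(X)={1,2,3,4,7,8}: no change
So after constraint 1: D(X) = {1,2,3,4,7,8}

Answer: {1,2,3,4,7,8}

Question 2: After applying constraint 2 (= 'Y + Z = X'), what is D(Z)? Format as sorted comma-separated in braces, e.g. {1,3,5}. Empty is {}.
Constraint 1 (Z != X) on D(Z)={1,5,6,7} D(X)={1,2,3,4,7,8}: no change
Constraint 2 (Y + Z = X) on D(Y)={2,6,8} D(Z)={1,5,6,7} D(X)={1,2,3,4,7,8}: Y {2,6,8}->{2,6}; Z {1,5,6,7}->{1,5,6}; X {1,2,3,4,7,8}->{3,7,8}
So after constraint 2: D(Z) = {1,5,6}

Answer: {1,5,6}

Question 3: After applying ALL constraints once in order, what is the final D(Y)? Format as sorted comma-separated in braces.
Answer: {2,6}

Derivation:
Constraint 1 (Z != X) on D(Z)={1,5,6,7} D(X)={1,2,3,4,7,8}: no change
Constraint 2 (Y + Z = X) on D(Y)={2,6,8} D(Z)={1,5,6,7} D(X)={1,2,3,4,7,8}: Y {2,6,8}->{2,6}; Z {1,5,6,7}->{1,5,6}; X {1,2,3,4,7,8}->{3,7,8}
Constraint 3 (W + Z = Y) on D(W)={1,2,3,4,7} D(Z)={1,5,6} D(Y)={2,6}: W {1,2,3,4,7}->{1}; Z {1,5,6}->{1,5}
Constraint 4 (W + Z = X) on D(W)={1} D(Z)={1,5} D(X)={3,7,8}: W {1}->{}; Z {1,5}->{}; X {3,7,8}->{}
So after all 4 constraints: D(Y) = {2,6}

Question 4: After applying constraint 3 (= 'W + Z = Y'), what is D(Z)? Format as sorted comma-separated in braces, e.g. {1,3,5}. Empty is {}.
Constraint 1 (Z != X) on D(Z)={1,5,6,7} D(X)={1,2,3,4,7,8}: no change
Constraint 2 (Y + Z = X) on D(Y)={2,6,8} D(Z)={1,5,6,7} D(X)={1,2,3,4,7,8}: Y {2,6,8}->{2,6}; Z {1,5,6,7}->{1,5,6}; X {1,2,3,4,7,8}->{3,7,8}
Constraint 3 (W + Z = Y) on D(W)={1,2,3,4,7} D(Z)={1,5,6} D(Y)={2,6}: W {1,2,3,4,7}->{1}; Z {1,5,6}->{1,5}
So after constraint 3: D(Z) = {1,5}

Answer: {1,5}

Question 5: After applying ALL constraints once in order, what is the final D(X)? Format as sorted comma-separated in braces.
Constraint 1 (Z != X) on D(Z)={1,5,6,7} D(X)={1,2,3,4,7,8}: no change
Constraint 2 (Y + Z = X) on D(Y)={2,6,8} D(Z)={1,5,6,7} D(X)={1,2,3,4,7,8}: Y {2,6,8}->{2,6}; Z {1,5,6,7}->{1,5,6}; X {1,2,3,4,7,8}->{3,7,8}
Constraint 3 (W + Z = Y) on D(W)={1,2,3,4,7} D(Z)={1,5,6} D(Y)={2,6}: W {1,2,3,4,7}->{1}; Z {1,5,6}->{1,5}
Constraint 4 (W + Z = X) on D(W)={1} D(Z)={1,5} D(X)={3,7,8}: W {1}->{}; Z {1,5}->{}; X {3,7,8}->{}
So after all 4 constraints: D(X) = {}

Answer: {}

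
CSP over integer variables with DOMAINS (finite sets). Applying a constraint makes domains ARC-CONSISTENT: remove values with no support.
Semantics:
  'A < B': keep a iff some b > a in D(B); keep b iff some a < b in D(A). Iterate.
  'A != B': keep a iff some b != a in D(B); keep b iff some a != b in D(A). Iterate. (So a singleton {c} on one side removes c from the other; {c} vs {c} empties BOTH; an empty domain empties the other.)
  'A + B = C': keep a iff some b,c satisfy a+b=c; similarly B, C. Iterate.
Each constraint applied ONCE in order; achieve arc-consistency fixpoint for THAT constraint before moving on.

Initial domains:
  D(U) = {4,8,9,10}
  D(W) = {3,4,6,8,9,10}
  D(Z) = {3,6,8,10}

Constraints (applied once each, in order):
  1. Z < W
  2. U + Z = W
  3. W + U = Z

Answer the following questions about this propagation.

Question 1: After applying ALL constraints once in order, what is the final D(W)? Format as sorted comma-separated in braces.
Constraint 1 (Z < W) on D(Z)={3,6,8,10} D(W)={3,4,6,8,9,10}: Z {3,6,8,10}->{3,6,8}; W {3,4,6,8,9,10}->{4,6,8,9,10}
Constraint 2 (U + Z = W) on D(U)={4,8,9,10} D(Z)={3,6,8} D(W)={4,6,8,9,10}: U {4,8,9,10}->{4}; Z {3,6,8}->{6}; W {4,6,8,9,10}->{10}
Constraint 3 (W + U = Z) on D(W)={10} D(U)={4} D(Z)={6}: W {10}->{}; U {4}->{}; Z {6}->{}
So after all 3 constraints: D(W) = {}

Answer: {}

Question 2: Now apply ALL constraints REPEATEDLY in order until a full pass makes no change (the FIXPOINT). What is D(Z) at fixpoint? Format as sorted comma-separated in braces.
pass 0 (initial): D(Z)={3,6,8,10}
pass 1: U {4,8,9,10}->{}; W {3,4,6,8,9,10}->{}; Z {3,6,8,10}->{}
pass 2: no change
Fixpoint after 2 passes: D(Z) = {}

Answer: {}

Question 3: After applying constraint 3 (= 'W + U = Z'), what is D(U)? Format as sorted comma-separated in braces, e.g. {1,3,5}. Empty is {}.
Answer: {}

Derivation:
Constraint 1 (Z < W) on D(Z)={3,6,8,10} D(W)={3,4,6,8,9,10}: Z {3,6,8,10}->{3,6,8}; W {3,4,6,8,9,10}->{4,6,8,9,10}
Constraint 2 (U + Z = W) on D(U)={4,8,9,10} D(Z)={3,6,8} D(W)={4,6,8,9,10}: U {4,8,9,10}->{4}; Z {3,6,8}->{6}; W {4,6,8,9,10}->{10}
Constraint 3 (W + U = Z) on D(W)={10} D(U)={4} D(Z)={6}: W {10}->{}; U {4}->{}; Z {6}->{}
So after constraint 3: D(U) = {}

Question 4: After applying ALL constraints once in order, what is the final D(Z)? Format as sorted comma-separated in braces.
Answer: {}

Derivation:
Constraint 1 (Z < W) on D(Z)={3,6,8,10} D(W)={3,4,6,8,9,10}: Z {3,6,8,10}->{3,6,8}; W {3,4,6,8,9,10}->{4,6,8,9,10}
Constraint 2 (U + Z = W) on D(U)={4,8,9,10} D(Z)={3,6,8} D(W)={4,6,8,9,10}: U {4,8,9,10}->{4}; Z {3,6,8}->{6}; W {4,6,8,9,10}->{10}
Constraint 3 (W + U = Z) on D(W)={10} D(U)={4} D(Z)={6}: W {10}->{}; U {4}->{}; Z {6}->{}
So after all 3 constraints: D(Z) = {}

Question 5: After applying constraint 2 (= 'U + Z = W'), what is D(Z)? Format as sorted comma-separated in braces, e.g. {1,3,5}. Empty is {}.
Constraint 1 (Z < W) on D(Z)={3,6,8,10} D(W)={3,4,6,8,9,10}: Z {3,6,8,10}->{3,6,8}; W {3,4,6,8,9,10}->{4,6,8,9,10}
Constraint 2 (U + Z = W) on D(U)={4,8,9,10} D(Z)={3,6,8} D(W)={4,6,8,9,10}: U {4,8,9,10}->{4}; Z {3,6,8}->{6}; W {4,6,8,9,10}->{10}
So after constraint 2: D(Z) = {6}

Answer: {6}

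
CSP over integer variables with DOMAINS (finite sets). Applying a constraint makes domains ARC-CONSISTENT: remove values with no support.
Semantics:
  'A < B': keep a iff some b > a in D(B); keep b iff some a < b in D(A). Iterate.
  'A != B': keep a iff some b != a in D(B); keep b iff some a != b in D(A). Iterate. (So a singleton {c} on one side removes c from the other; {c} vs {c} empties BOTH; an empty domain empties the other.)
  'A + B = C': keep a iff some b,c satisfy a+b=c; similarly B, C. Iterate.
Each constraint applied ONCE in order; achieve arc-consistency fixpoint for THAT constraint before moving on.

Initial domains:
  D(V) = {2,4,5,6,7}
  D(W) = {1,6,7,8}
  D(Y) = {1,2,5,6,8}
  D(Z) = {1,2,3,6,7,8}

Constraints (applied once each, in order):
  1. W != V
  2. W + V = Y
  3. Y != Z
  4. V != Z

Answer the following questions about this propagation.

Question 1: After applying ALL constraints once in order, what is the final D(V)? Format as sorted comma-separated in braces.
Answer: {2,4,5,7}

Derivation:
Constraint 1 (W != V) on D(W)={1,6,7,8} D(V)={2,4,5,6,7}: no change
Constraint 2 (W + V = Y) on D(W)={1,6,7,8} D(V)={2,4,5,6,7} D(Y)={1,2,5,6,8}: W {1,6,7,8}->{1,6}; V {2,4,5,6,7}->{2,4,5,7}; Y {1,2,5,6,8}->{5,6,8}
Constraint 3 (Y != Z) on D(Y)={5,6,8} D(Z)={1,2,3,6,7,8}: no change
Constraint 4 (V != Z) on D(V)={2,4,5,7} D(Z)={1,2,3,6,7,8}: no change
So after all 4 constraints: D(V) = {2,4,5,7}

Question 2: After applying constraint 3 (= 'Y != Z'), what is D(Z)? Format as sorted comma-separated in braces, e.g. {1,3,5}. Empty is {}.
Answer: {1,2,3,6,7,8}

Derivation:
Constraint 1 (W != V) on D(W)={1,6,7,8} D(V)={2,4,5,6,7}: no change
Constraint 2 (W + V = Y) on D(W)={1,6,7,8} D(V)={2,4,5,6,7} D(Y)={1,2,5,6,8}: W {1,6,7,8}->{1,6}; V {2,4,5,6,7}->{2,4,5,7}; Y {1,2,5,6,8}->{5,6,8}
Constraint 3 (Y != Z) on D(Y)={5,6,8} D(Z)={1,2,3,6,7,8}: no change
So after constraint 3: D(Z) = {1,2,3,6,7,8}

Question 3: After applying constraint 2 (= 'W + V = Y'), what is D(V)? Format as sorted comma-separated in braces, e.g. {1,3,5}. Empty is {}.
Constraint 1 (W != V) on D(W)={1,6,7,8} D(V)={2,4,5,6,7}: no change
Constraint 2 (W + V = Y) on D(W)={1,6,7,8} D(V)={2,4,5,6,7} D(Y)={1,2,5,6,8}: W {1,6,7,8}->{1,6}; V {2,4,5,6,7}->{2,4,5,7}; Y {1,2,5,6,8}->{5,6,8}
So after constraint 2: D(V) = {2,4,5,7}

Answer: {2,4,5,7}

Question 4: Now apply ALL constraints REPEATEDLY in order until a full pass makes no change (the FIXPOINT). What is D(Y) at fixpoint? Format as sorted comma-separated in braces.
pass 0 (initial): D(Y)={1,2,5,6,8}
pass 1: V {2,4,5,6,7}->{2,4,5,7}; W {1,6,7,8}->{1,6}; Y {1,2,5,6,8}->{5,6,8}
pass 2: no change
Fixpoint after 2 passes: D(Y) = {5,6,8}

Answer: {5,6,8}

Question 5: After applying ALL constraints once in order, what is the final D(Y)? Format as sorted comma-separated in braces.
Answer: {5,6,8}

Derivation:
Constraint 1 (W != V) on D(W)={1,6,7,8} D(V)={2,4,5,6,7}: no change
Constraint 2 (W + V = Y) on D(W)={1,6,7,8} D(V)={2,4,5,6,7} D(Y)={1,2,5,6,8}: W {1,6,7,8}->{1,6}; V {2,4,5,6,7}->{2,4,5,7}; Y {1,2,5,6,8}->{5,6,8}
Constraint 3 (Y != Z) on D(Y)={5,6,8} D(Z)={1,2,3,6,7,8}: no change
Constraint 4 (V != Z) on D(V)={2,4,5,7} D(Z)={1,2,3,6,7,8}: no change
So after all 4 constraints: D(Y) = {5,6,8}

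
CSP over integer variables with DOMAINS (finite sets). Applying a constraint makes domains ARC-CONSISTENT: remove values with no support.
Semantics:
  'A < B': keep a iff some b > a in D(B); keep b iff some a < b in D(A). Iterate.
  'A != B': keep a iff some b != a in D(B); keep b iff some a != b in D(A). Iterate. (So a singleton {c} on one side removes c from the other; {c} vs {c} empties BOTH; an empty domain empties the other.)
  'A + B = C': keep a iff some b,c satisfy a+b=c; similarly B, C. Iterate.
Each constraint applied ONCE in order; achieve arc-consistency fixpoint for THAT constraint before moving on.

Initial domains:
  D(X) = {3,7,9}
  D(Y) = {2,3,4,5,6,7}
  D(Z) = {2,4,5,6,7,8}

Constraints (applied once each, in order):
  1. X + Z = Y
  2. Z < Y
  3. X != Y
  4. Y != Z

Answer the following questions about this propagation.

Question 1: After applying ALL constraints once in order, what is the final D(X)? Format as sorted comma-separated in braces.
Answer: {3}

Derivation:
Constraint 1 (X + Z = Y) on D(X)={3,7,9} D(Z)={2,4,5,6,7,8} D(Y)={2,3,4,5,6,7}: X {3,7,9}->{3}; Z {2,4,5,6,7,8}->{2,4}; Y {2,3,4,5,6,7}->{5,7}
Constraint 2 (Z < Y) on D(Z)={2,4} D(Y)={5,7}: no change
Constraint 3 (X != Y) on D(X)={3} D(Y)={5,7}: no change
Constraint 4 (Y != Z) on D(Y)={5,7} D(Z)={2,4}: no change
So after all 4 constraints: D(X) = {3}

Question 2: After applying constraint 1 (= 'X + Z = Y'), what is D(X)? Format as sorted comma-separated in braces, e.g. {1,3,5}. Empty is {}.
Constraint 1 (X + Z = Y) on D(X)={3,7,9} D(Z)={2,4,5,6,7,8} D(Y)={2,3,4,5,6,7}: X {3,7,9}->{3}; Z {2,4,5,6,7,8}->{2,4}; Y {2,3,4,5,6,7}->{5,7}
So after constraint 1: D(X) = {3}

Answer: {3}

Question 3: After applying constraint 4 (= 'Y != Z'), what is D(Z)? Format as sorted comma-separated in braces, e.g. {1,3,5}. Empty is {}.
Constraint 1 (X + Z = Y) on D(X)={3,7,9} D(Z)={2,4,5,6,7,8} D(Y)={2,3,4,5,6,7}: X {3,7,9}->{3}; Z {2,4,5,6,7,8}->{2,4}; Y {2,3,4,5,6,7}->{5,7}
Constraint 2 (Z < Y) on D(Z)={2,4} D(Y)={5,7}: no change
Constraint 3 (X != Y) on D(X)={3} D(Y)={5,7}: no change
Constraint 4 (Y != Z) on D(Y)={5,7} D(Z)={2,4}: no change
So after constraint 4: D(Z) = {2,4}

Answer: {2,4}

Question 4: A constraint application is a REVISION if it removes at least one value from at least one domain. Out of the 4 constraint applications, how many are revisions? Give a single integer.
Constraint 1 (X + Z = Y) on D(X)={3,7,9} D(Z)={2,4,5,6,7,8} D(Y)={2,3,4,5,6,7}: X {3,7,9}->{3}; Z {2,4,5,6,7,8}->{2,4}; Y {2,3,4,5,6,7}->{5,7} => REVISION
Constraint 2 (Z < Y) on D(Z)={2,4} D(Y)={5,7}: no change => not a revision
Constraint 3 (X != Y) on D(X)={3} D(Y)={5,7}: no change => not a revision
Constraint 4 (Y != Z) on D(Y)={5,7} D(Z)={2,4}: no change => not a revision
Total revisions = 1

Answer: 1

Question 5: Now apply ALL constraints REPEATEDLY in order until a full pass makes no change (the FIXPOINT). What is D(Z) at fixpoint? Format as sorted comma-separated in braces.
pass 0 (initial): D(Z)={2,4,5,6,7,8}
pass 1: X {3,7,9}->{3}; Y {2,3,4,5,6,7}->{5,7}; Z {2,4,5,6,7,8}->{2,4}
pass 2: no change
Fixpoint after 2 passes: D(Z) = {2,4}

Answer: {2,4}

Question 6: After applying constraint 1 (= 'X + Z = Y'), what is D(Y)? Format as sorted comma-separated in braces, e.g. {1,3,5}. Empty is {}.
Constraint 1 (X + Z = Y) on D(X)={3,7,9} D(Z)={2,4,5,6,7,8} D(Y)={2,3,4,5,6,7}: X {3,7,9}->{3}; Z {2,4,5,6,7,8}->{2,4}; Y {2,3,4,5,6,7}->{5,7}
So after constraint 1: D(Y) = {5,7}

Answer: {5,7}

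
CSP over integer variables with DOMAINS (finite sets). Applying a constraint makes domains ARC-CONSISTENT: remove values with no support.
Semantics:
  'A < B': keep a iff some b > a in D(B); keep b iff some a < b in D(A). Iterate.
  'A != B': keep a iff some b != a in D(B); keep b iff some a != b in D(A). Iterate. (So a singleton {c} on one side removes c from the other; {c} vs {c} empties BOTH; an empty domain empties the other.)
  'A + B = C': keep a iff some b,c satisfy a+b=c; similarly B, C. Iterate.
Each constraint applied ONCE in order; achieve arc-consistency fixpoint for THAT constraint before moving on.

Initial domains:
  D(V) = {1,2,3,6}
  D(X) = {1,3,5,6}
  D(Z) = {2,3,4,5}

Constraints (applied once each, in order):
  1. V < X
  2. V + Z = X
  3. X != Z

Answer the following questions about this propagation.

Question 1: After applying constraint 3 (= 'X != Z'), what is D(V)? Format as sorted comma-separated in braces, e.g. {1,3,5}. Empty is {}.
Answer: {1,2,3}

Derivation:
Constraint 1 (V < X) on D(V)={1,2,3,6} D(X)={1,3,5,6}: V {1,2,3,6}->{1,2,3}; X {1,3,5,6}->{3,5,6}
Constraint 2 (V + Z = X) on D(V)={1,2,3} D(Z)={2,3,4,5} D(X)={3,5,6}: no change
Constraint 3 (X != Z) on D(X)={3,5,6} D(Z)={2,3,4,5}: no change
So after constraint 3: D(V) = {1,2,3}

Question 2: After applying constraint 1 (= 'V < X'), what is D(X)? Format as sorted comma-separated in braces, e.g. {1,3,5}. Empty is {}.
Answer: {3,5,6}

Derivation:
Constraint 1 (V < X) on D(V)={1,2,3,6} D(X)={1,3,5,6}: V {1,2,3,6}->{1,2,3}; X {1,3,5,6}->{3,5,6}
So after constraint 1: D(X) = {3,5,6}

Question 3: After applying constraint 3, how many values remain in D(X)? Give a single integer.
Constraint 1 (V < X) on D(V)={1,2,3,6} D(X)={1,3,5,6}: V {1,2,3,6}->{1,2,3}; X {1,3,5,6}->{3,5,6}
Constraint 2 (V + Z = X) on D(V)={1,2,3} D(Z)={2,3,4,5} D(X)={3,5,6}: no change
Constraint 3 (X != Z) on D(X)={3,5,6} D(Z)={2,3,4,5}: no change
So after constraint 3: D(X)={3,5,6}, size = 3

Answer: 3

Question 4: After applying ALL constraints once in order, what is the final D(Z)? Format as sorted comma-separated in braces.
Answer: {2,3,4,5}

Derivation:
Constraint 1 (V < X) on D(V)={1,2,3,6} D(X)={1,3,5,6}: V {1,2,3,6}->{1,2,3}; X {1,3,5,6}->{3,5,6}
Constraint 2 (V + Z = X) on D(V)={1,2,3} D(Z)={2,3,4,5} D(X)={3,5,6}: no change
Constraint 3 (X != Z) on D(X)={3,5,6} D(Z)={2,3,4,5}: no change
So after all 3 constraints: D(Z) = {2,3,4,5}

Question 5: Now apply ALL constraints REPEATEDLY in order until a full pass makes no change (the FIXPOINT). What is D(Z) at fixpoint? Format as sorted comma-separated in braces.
Answer: {2,3,4,5}

Derivation:
pass 0 (initial): D(Z)={2,3,4,5}
pass 1: V {1,2,3,6}->{1,2,3}; X {1,3,5,6}->{3,5,6}
pass 2: no change
Fixpoint after 2 passes: D(Z) = {2,3,4,5}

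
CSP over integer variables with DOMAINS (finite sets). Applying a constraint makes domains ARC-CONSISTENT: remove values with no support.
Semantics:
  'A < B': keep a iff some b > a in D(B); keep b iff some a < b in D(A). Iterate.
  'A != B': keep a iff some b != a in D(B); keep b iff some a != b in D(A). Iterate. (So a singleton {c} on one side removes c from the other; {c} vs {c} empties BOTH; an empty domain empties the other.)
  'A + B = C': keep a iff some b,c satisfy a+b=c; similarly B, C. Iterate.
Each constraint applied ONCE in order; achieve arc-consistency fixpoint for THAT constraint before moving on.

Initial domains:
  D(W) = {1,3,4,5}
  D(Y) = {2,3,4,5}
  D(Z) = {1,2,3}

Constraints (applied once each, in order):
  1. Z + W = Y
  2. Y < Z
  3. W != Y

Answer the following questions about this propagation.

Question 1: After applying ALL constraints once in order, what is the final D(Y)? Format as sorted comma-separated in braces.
Constraint 1 (Z + W = Y) on D(Z)={1,2,3} D(W)={1,3,4,5} D(Y)={2,3,4,5}: W {1,3,4,5}->{1,3,4}
Constraint 2 (Y < Z) on D(Y)={2,3,4,5} D(Z)={1,2,3}: Y {2,3,4,5}->{2}; Z {1,2,3}->{3}
Constraint 3 (W != Y) on D(W)={1,3,4} D(Y)={2}: no change
So after all 3 constraints: D(Y) = {2}

Answer: {2}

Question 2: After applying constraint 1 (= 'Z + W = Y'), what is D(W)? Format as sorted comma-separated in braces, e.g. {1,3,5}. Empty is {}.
Answer: {1,3,4}

Derivation:
Constraint 1 (Z + W = Y) on D(Z)={1,2,3} D(W)={1,3,4,5} D(Y)={2,3,4,5}: W {1,3,4,5}->{1,3,4}
So after constraint 1: D(W) = {1,3,4}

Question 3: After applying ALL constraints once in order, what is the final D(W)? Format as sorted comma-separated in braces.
Answer: {1,3,4}

Derivation:
Constraint 1 (Z + W = Y) on D(Z)={1,2,3} D(W)={1,3,4,5} D(Y)={2,3,4,5}: W {1,3,4,5}->{1,3,4}
Constraint 2 (Y < Z) on D(Y)={2,3,4,5} D(Z)={1,2,3}: Y {2,3,4,5}->{2}; Z {1,2,3}->{3}
Constraint 3 (W != Y) on D(W)={1,3,4} D(Y)={2}: no change
So after all 3 constraints: D(W) = {1,3,4}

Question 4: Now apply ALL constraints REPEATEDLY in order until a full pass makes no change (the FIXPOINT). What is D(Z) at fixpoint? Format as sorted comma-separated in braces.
Answer: {}

Derivation:
pass 0 (initial): D(Z)={1,2,3}
pass 1: W {1,3,4,5}->{1,3,4}; Y {2,3,4,5}->{2}; Z {1,2,3}->{3}
pass 2: W {1,3,4}->{}; Y {2}->{}; Z {3}->{}
pass 3: no change
Fixpoint after 3 passes: D(Z) = {}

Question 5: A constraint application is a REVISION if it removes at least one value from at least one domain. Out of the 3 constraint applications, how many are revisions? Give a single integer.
Answer: 2

Derivation:
Constraint 1 (Z + W = Y) on D(Z)={1,2,3} D(W)={1,3,4,5} D(Y)={2,3,4,5}: W {1,3,4,5}->{1,3,4} => REVISION
Constraint 2 (Y < Z) on D(Y)={2,3,4,5} D(Z)={1,2,3}: Y {2,3,4,5}->{2}; Z {1,2,3}->{3} => REVISION
Constraint 3 (W != Y) on D(W)={1,3,4} D(Y)={2}: no change => not a revision
Total revisions = 2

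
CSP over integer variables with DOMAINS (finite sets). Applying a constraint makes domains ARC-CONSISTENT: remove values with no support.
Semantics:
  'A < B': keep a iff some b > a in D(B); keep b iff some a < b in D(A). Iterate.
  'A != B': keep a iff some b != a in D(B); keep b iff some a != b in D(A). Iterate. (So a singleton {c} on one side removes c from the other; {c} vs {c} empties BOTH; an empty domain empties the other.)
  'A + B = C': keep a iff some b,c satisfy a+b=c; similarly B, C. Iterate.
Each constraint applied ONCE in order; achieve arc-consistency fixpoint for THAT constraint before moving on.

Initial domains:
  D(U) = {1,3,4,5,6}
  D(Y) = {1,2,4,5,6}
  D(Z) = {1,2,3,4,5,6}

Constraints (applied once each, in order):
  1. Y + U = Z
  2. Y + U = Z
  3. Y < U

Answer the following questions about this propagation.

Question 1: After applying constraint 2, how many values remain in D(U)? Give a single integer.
Answer: 4

Derivation:
Constraint 1 (Y + U = Z) on D(Y)={1,2,4,5,6} D(U)={1,3,4,5,6} D(Z)={1,2,3,4,5,6}: Y {1,2,4,5,6}->{1,2,4,5}; U {1,3,4,5,6}->{1,3,4,5}; Z {1,2,3,4,5,6}->{2,3,4,5,6}
Constraint 2 (Y + U = Z) on D(Y)={1,2,4,5} D(U)={1,3,4,5} D(Z)={2,3,4,5,6}: no change
So after constraint 2: D(U)={1,3,4,5}, size = 4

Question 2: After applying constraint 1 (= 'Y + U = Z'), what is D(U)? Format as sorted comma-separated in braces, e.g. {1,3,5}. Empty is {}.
Answer: {1,3,4,5}

Derivation:
Constraint 1 (Y + U = Z) on D(Y)={1,2,4,5,6} D(U)={1,3,4,5,6} D(Z)={1,2,3,4,5,6}: Y {1,2,4,5,6}->{1,2,4,5}; U {1,3,4,5,6}->{1,3,4,5}; Z {1,2,3,4,5,6}->{2,3,4,5,6}
So after constraint 1: D(U) = {1,3,4,5}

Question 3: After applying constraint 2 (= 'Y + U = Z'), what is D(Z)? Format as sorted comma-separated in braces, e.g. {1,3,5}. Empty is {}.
Answer: {2,3,4,5,6}

Derivation:
Constraint 1 (Y + U = Z) on D(Y)={1,2,4,5,6} D(U)={1,3,4,5,6} D(Z)={1,2,3,4,5,6}: Y {1,2,4,5,6}->{1,2,4,5}; U {1,3,4,5,6}->{1,3,4,5}; Z {1,2,3,4,5,6}->{2,3,4,5,6}
Constraint 2 (Y + U = Z) on D(Y)={1,2,4,5} D(U)={1,3,4,5} D(Z)={2,3,4,5,6}: no change
So after constraint 2: D(Z) = {2,3,4,5,6}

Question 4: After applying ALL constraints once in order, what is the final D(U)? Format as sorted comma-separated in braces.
Answer: {3,4,5}

Derivation:
Constraint 1 (Y + U = Z) on D(Y)={1,2,4,5,6} D(U)={1,3,4,5,6} D(Z)={1,2,3,4,5,6}: Y {1,2,4,5,6}->{1,2,4,5}; U {1,3,4,5,6}->{1,3,4,5}; Z {1,2,3,4,5,6}->{2,3,4,5,6}
Constraint 2 (Y + U = Z) on D(Y)={1,2,4,5} D(U)={1,3,4,5} D(Z)={2,3,4,5,6}: no change
Constraint 3 (Y < U) on D(Y)={1,2,4,5} D(U)={1,3,4,5}: Y {1,2,4,5}->{1,2,4}; U {1,3,4,5}->{3,4,5}
So after all 3 constraints: D(U) = {3,4,5}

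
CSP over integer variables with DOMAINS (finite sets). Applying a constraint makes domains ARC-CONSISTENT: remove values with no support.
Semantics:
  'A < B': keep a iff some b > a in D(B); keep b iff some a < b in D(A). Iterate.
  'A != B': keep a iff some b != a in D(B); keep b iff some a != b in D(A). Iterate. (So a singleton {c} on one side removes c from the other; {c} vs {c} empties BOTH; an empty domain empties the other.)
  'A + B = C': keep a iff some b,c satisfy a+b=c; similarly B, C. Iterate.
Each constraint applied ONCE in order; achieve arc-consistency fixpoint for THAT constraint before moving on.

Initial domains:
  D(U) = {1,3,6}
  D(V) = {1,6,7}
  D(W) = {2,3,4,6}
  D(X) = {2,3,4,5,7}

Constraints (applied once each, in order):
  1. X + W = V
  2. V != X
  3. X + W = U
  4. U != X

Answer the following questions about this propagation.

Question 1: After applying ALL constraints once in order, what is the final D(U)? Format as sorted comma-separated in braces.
Constraint 1 (X + W = V) on D(X)={2,3,4,5,7} D(W)={2,3,4,6} D(V)={1,6,7}: X {2,3,4,5,7}->{2,3,4,5}; W {2,3,4,6}->{2,3,4}; V {1,6,7}->{6,7}
Constraint 2 (V != X) on D(V)={6,7} D(X)={2,3,4,5}: no change
Constraint 3 (X + W = U) on D(X)={2,3,4,5} D(W)={2,3,4} D(U)={1,3,6}: X {2,3,4,5}->{2,3,4}; U {1,3,6}->{6}
Constraint 4 (U != X) on D(U)={6} D(X)={2,3,4}: no change
So after all 4 constraints: D(U) = {6}

Answer: {6}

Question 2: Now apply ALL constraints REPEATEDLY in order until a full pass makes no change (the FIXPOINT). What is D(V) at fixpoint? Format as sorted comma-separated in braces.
pass 0 (initial): D(V)={1,6,7}
pass 1: U {1,3,6}->{6}; V {1,6,7}->{6,7}; W {2,3,4,6}->{2,3,4}; X {2,3,4,5,7}->{2,3,4}
pass 2: no change
Fixpoint after 2 passes: D(V) = {6,7}

Answer: {6,7}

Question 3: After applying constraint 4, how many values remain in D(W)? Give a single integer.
Answer: 3

Derivation:
Constraint 1 (X + W = V) on D(X)={2,3,4,5,7} D(W)={2,3,4,6} D(V)={1,6,7}: X {2,3,4,5,7}->{2,3,4,5}; W {2,3,4,6}->{2,3,4}; V {1,6,7}->{6,7}
Constraint 2 (V != X) on D(V)={6,7} D(X)={2,3,4,5}: no change
Constraint 3 (X + W = U) on D(X)={2,3,4,5} D(W)={2,3,4} D(U)={1,3,6}: X {2,3,4,5}->{2,3,4}; U {1,3,6}->{6}
Constraint 4 (U != X) on D(U)={6} D(X)={2,3,4}: no change
So after constraint 4: D(W)={2,3,4}, size = 3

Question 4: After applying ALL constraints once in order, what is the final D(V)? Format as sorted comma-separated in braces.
Answer: {6,7}

Derivation:
Constraint 1 (X + W = V) on D(X)={2,3,4,5,7} D(W)={2,3,4,6} D(V)={1,6,7}: X {2,3,4,5,7}->{2,3,4,5}; W {2,3,4,6}->{2,3,4}; V {1,6,7}->{6,7}
Constraint 2 (V != X) on D(V)={6,7} D(X)={2,3,4,5}: no change
Constraint 3 (X + W = U) on D(X)={2,3,4,5} D(W)={2,3,4} D(U)={1,3,6}: X {2,3,4,5}->{2,3,4}; U {1,3,6}->{6}
Constraint 4 (U != X) on D(U)={6} D(X)={2,3,4}: no change
So after all 4 constraints: D(V) = {6,7}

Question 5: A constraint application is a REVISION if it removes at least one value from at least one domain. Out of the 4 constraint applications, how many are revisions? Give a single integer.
Answer: 2

Derivation:
Constraint 1 (X + W = V) on D(X)={2,3,4,5,7} D(W)={2,3,4,6} D(V)={1,6,7}: X {2,3,4,5,7}->{2,3,4,5}; W {2,3,4,6}->{2,3,4}; V {1,6,7}->{6,7} => REVISION
Constraint 2 (V != X) on D(V)={6,7} D(X)={2,3,4,5}: no change => not a revision
Constraint 3 (X + W = U) on D(X)={2,3,4,5} D(W)={2,3,4} D(U)={1,3,6}: X {2,3,4,5}->{2,3,4}; U {1,3,6}->{6} => REVISION
Constraint 4 (U != X) on D(U)={6} D(X)={2,3,4}: no change => not a revision
Total revisions = 2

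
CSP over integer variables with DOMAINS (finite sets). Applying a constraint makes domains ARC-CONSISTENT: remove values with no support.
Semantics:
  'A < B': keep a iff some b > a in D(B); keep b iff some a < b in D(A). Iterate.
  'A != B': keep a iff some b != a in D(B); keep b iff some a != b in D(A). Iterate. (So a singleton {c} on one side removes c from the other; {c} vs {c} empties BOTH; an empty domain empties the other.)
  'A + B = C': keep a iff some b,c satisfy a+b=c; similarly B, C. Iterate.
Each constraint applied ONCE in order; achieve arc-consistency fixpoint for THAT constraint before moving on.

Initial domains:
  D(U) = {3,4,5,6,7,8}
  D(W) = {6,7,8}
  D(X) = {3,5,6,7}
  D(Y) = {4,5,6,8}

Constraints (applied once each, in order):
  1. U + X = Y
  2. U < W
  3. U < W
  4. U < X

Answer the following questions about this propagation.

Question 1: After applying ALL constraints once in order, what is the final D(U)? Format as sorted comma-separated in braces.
Answer: {3}

Derivation:
Constraint 1 (U + X = Y) on D(U)={3,4,5,6,7,8} D(X)={3,5,6,7} D(Y)={4,5,6,8}: U {3,4,5,6,7,8}->{3,5}; X {3,5,6,7}->{3,5}; Y {4,5,6,8}->{6,8}
Constraint 2 (U < W) on D(U)={3,5} D(W)={6,7,8}: no change
Constraint 3 (U < W) on D(U)={3,5} D(W)={6,7,8}: no change
Constraint 4 (U < X) on D(U)={3,5} D(X)={3,5}: U {3,5}->{3}; X {3,5}->{5}
So after all 4 constraints: D(U) = {3}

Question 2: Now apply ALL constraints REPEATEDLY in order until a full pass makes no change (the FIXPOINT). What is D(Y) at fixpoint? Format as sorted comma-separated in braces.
Answer: {8}

Derivation:
pass 0 (initial): D(Y)={4,5,6,8}
pass 1: U {3,4,5,6,7,8}->{3}; X {3,5,6,7}->{5}; Y {4,5,6,8}->{6,8}
pass 2: Y {6,8}->{8}
pass 3: no change
Fixpoint after 3 passes: D(Y) = {8}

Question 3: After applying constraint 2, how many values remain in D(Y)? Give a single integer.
Constraint 1 (U + X = Y) on D(U)={3,4,5,6,7,8} D(X)={3,5,6,7} D(Y)={4,5,6,8}: U {3,4,5,6,7,8}->{3,5}; X {3,5,6,7}->{3,5}; Y {4,5,6,8}->{6,8}
Constraint 2 (U < W) on D(U)={3,5} D(W)={6,7,8}: no change
So after constraint 2: D(Y)={6,8}, size = 2

Answer: 2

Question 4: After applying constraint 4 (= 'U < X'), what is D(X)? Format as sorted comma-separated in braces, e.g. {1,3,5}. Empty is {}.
Answer: {5}

Derivation:
Constraint 1 (U + X = Y) on D(U)={3,4,5,6,7,8} D(X)={3,5,6,7} D(Y)={4,5,6,8}: U {3,4,5,6,7,8}->{3,5}; X {3,5,6,7}->{3,5}; Y {4,5,6,8}->{6,8}
Constraint 2 (U < W) on D(U)={3,5} D(W)={6,7,8}: no change
Constraint 3 (U < W) on D(U)={3,5} D(W)={6,7,8}: no change
Constraint 4 (U < X) on D(U)={3,5} D(X)={3,5}: U {3,5}->{3}; X {3,5}->{5}
So after constraint 4: D(X) = {5}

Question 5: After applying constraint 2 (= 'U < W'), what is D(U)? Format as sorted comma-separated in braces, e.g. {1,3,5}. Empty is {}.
Constraint 1 (U + X = Y) on D(U)={3,4,5,6,7,8} D(X)={3,5,6,7} D(Y)={4,5,6,8}: U {3,4,5,6,7,8}->{3,5}; X {3,5,6,7}->{3,5}; Y {4,5,6,8}->{6,8}
Constraint 2 (U < W) on D(U)={3,5} D(W)={6,7,8}: no change
So after constraint 2: D(U) = {3,5}

Answer: {3,5}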